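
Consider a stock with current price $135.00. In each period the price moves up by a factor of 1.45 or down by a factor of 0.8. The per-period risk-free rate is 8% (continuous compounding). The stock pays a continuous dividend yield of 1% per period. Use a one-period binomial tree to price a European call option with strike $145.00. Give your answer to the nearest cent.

$19.64

Per-period risk-free factor R = e^0.08 = 1.0833; dividend-adjusted growth = e^(0.08−0.01) = 1.0725.
Risk-neutral probability p = (1.0725 − 0.8)/(1.45 − 0.8) = 0.2725/0.6500 = 0.4192
Terminal stock prices: S_u = 195.8, S_d = 108
Terminal payoffs (S − K): max(50.75, 0) = 50.75, max(-37, 0) = 0
Node 0 (S = 135): V_0 = e^(−0.08)·[0.4192·50.7500 + 0.5808·0.0000] = 19.6408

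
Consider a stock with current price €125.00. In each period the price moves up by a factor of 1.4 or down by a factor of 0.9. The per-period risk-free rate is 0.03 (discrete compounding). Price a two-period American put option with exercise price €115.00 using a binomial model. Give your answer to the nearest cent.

Risk-neutral probability p = (1 + 0.03 − 0.9)/(1.4 − 0.9) = 0.1300/0.5000 = 0.2600
Terminal stock prices: S_uu = 245, S_ud = 157.5, S_dd = 101.2
Terminal payoffs (K − S): max(-130, 0) = 0, max(-42.5, 0) = 0, max(13.75, 0) = 13.75
Node u (S = 175): continuation = 1/1.03·[0.2600·0.0000 + 0.7400·0.0000] = 0.0000; exercise value = 0.0000 ≤ continuation, so V_u = 0.0000
Node d (S = 112.5): continuation = 1/1.03·[0.2600·0.0000 + 0.7400·13.7500] = 9.8786; exercise value = 2.5000 ≤ continuation, so V_d = 9.8786
Node 0 (S = 125): continuation = 1/1.03·[0.2600·0.0000 + 0.7400·9.8786] = 7.0973; exercise value = 0.0000 ≤ continuation, so V_0 = 7.0973

€7.10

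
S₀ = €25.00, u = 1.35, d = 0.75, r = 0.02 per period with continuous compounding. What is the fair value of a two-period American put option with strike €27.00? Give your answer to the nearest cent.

Risk-neutral probability p = (e^0.02 − 0.75)/(1.35 − 0.75) = 0.2702/0.6000 = 0.4503
Terminal stock prices: S_uu = 45.56, S_ud = 25.31, S_dd = 14.06
Terminal payoffs (K − S): max(-18.56, 0) = 0, max(1.688, 0) = 1.688, max(12.94, 0) = 12.94
Node u (S = 33.75): continuation = e^(−0.02)·[0.4503·0.0000 + 0.5497·1.6875] = 0.9092; exercise value = 0.0000 ≤ continuation, so V_u = 0.9092
Node d (S = 18.75): continuation = e^(−0.02)·[0.4503·1.6875 + 0.5497·12.9375] = 7.7154; exercise value = 8.2500 > continuation, so V_d = 8.2500 (exercise)
Node 0 (S = 25): continuation = e^(−0.02)·[0.4503·0.9092 + 0.5497·8.2500] = 4.8463; exercise value = 2.0000 ≤ continuation, so V_0 = 4.8463

€4.85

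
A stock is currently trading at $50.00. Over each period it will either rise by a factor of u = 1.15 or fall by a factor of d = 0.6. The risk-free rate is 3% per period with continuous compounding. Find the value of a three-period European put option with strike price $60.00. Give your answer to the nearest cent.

Risk-neutral probability p = (e^0.03 − 0.6)/(1.15 − 0.6) = 0.4305/0.5500 = 0.7826
Terminal stock prices: S_uuu = 76.04, S_uud = 39.67, S_udd = 20.7, S_ddd = 10.8
Terminal payoffs (K − S): max(-16.04, 0) = 0, max(20.33, 0) = 20.33, max(39.3, 0) = 39.3, max(49.2, 0) = 49.2
Node uu (S = 66.12): V_uu = e^(−0.03)·[0.7826·0.0000 + 0.2174·20.3250] = 4.2872
Node ud (S = 34.5): V_ud = e^(−0.03)·[0.7826·20.3250 + 0.2174·39.3000] = 23.7267
Node dd (S = 18): V_dd = e^(−0.03)·[0.7826·39.3000 + 0.2174·49.2000] = 40.2267
Node u (S = 57.5): V_u = e^(−0.03)·[0.7826·4.2872 + 0.2174·23.7267] = 8.2609
Node d (S = 30): V_d = e^(−0.03)·[0.7826·23.7267 + 0.2174·40.2267] = 26.5059
Node 0 (S = 50): V_0 = e^(−0.03)·[0.7826·8.2609 + 0.2174·26.5059] = 11.8652

$11.87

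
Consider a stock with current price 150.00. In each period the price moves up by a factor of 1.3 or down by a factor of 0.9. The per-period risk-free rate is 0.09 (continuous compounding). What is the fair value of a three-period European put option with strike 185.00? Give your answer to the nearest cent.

15.83

Risk-neutral probability p = (e^0.09 − 0.9)/(1.3 − 0.9) = 0.1942/0.4000 = 0.4854
Terminal stock prices: S_uuu = 329.6, S_uud = 228.2, S_udd = 158, S_ddd = 109.4
Terminal payoffs (K − S): max(-144.6, 0) = 0, max(-43.15, 0) = 0, max(27.05, 0) = 27.05, max(75.65, 0) = 75.65
Node uu (S = 253.5): V_uu = e^(−0.09)·[0.4854·0.0000 + 0.5146·0.0000] = 0.0000
Node ud (S = 175.5): V_ud = e^(−0.09)·[0.4854·0.0000 + 0.5146·27.0500] = 12.7210
Node dd (S = 121.5): V_dd = e^(−0.09)·[0.4854·27.0500 + 0.5146·75.6500] = 47.5773
Node u (S = 195): V_u = e^(−0.09)·[0.4854·0.0000 + 0.5146·12.7210] = 5.9824
Node d (S = 135): V_d = e^(−0.09)·[0.4854·12.7210 + 0.5146·47.5773] = 28.0182
Node 0 (S = 150): V_0 = e^(−0.09)·[0.4854·5.9824 + 0.5146·28.0182] = 15.8304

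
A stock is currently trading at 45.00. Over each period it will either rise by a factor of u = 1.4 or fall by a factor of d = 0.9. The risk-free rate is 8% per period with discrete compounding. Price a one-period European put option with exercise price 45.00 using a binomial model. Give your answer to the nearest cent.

2.67

Risk-neutral probability p = (1 + 0.08 − 0.9)/(1.4 − 0.9) = 0.1800/0.5000 = 0.3600
Terminal stock prices: S_u = 63, S_d = 40.5
Terminal payoffs (K − S): max(-18, 0) = 0, max(4.5, 0) = 4.5
Node 0 (S = 45): V_0 = 1/1.08·[0.3600·0.0000 + 0.6400·4.5000] = 2.6667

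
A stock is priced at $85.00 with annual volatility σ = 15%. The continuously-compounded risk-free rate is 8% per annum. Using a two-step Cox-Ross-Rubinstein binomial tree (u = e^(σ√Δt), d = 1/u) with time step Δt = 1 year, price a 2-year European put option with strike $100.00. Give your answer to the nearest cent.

CRR parameters: u = e^(σ√Δt) = e^(0.15·√1) = 1.1618, d = 1/u = 0.8607
Per-period rate: rΔt = 0.08·1 = 0.08, so R = e^0.08 = 1.0833
Risk-neutral probability p = (e^0.08 − 0.8607)/(1.1618 − 0.8607) = 0.2226/0.3011 = 0.7392
Terminal stock prices: S_uu = 114.7, S_ud = 85, S_dd = 62.97
Terminal payoffs (K − S): max(-14.74, 0) = 0, max(15, 0) = 15, max(37.03, 0) = 37.03
Node u (S = 98.76): V_u = e^(−0.08)·[0.7392·0.0000 + 0.2608·15.0000] = 3.6118
Node d (S = 73.16): V_d = e^(−0.08)·[0.7392·15.0000 + 0.2608·37.0305] = 19.1515
Node 0 (S = 85): V_0 = e^(−0.08)·[0.7392·3.6118 + 0.2608·19.1515] = 7.0759

$7.08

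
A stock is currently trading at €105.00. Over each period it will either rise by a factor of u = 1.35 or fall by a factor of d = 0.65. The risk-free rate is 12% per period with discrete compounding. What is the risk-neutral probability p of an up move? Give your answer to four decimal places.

p = 0.6714

Risk-neutral probability p = (1 + 0.12 − 0.65)/(1.35 − 0.65) = 0.4700/0.7000 = 0.6714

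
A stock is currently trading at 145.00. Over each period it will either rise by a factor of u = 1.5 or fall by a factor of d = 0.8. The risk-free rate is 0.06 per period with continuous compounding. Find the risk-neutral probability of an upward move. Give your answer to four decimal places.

p = 0.3741

Risk-neutral probability p = (e^0.06 − 0.8)/(1.5 − 0.8) = 0.2618/0.7000 = 0.3741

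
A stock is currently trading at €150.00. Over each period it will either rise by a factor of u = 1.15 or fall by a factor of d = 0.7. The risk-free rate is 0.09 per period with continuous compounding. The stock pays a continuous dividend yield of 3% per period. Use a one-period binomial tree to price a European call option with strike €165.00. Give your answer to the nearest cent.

Per-period risk-free factor R = e^0.09 = 1.0942; dividend-adjusted growth = e^(0.09−0.03) = 1.0618.
Risk-neutral probability p = (1.0618 − 0.7)/(1.15 − 0.7) = 0.3618/0.4500 = 0.8041
Terminal stock prices: S_u = 172.5, S_d = 105
Terminal payoffs (S − K): max(7.5, 0) = 7.5, max(-60, 0) = 0
Node 0 (S = 150): V_0 = e^(−0.09)·[0.8041·7.5000 + 0.1959·0.0000] = 5.5116

€5.51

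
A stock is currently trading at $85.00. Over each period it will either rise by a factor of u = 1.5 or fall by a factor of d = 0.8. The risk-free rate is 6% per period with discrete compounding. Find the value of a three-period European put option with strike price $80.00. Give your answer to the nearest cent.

$7.61

Risk-neutral probability p = (1 + 0.06 − 0.8)/(1.5 − 0.8) = 0.2600/0.7000 = 0.3714
Terminal stock prices: S_uuu = 286.9, S_uud = 153, S_udd = 81.6, S_ddd = 43.52
Terminal payoffs (K − S): max(-206.9, 0) = 0, max(-73, 0) = 0, max(-1.6, 0) = 0, max(36.48, 0) = 36.48
Node uu (S = 191.2): V_uu = 1/1.06·[0.3714·0.0000 + 0.6286·0.0000] = 0.0000
Node ud (S = 102): V_ud = 1/1.06·[0.3714·0.0000 + 0.6286·0.0000] = 0.0000
Node dd (S = 54.4): V_dd = 1/1.06·[0.3714·0.0000 + 0.6286·36.4800] = 21.6323
Node u (S = 127.5): V_u = 1/1.06·[0.3714·0.0000 + 0.6286·0.0000] = 0.0000
Node d (S = 68): V_d = 1/1.06·[0.3714·0.0000 + 0.6286·21.6323] = 12.8278
Node 0 (S = 85): V_0 = 1/1.06·[0.3714·0.0000 + 0.6286·12.8278] = 7.6068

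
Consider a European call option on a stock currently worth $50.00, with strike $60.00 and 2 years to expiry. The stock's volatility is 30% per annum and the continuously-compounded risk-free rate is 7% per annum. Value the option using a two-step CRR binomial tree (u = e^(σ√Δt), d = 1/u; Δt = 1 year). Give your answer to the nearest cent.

$8.02

CRR parameters: u = e^(σ√Δt) = e^(0.3·√1) = 1.3499, d = 1/u = 0.7408
Per-period rate: rΔt = 0.07·1 = 0.07, so R = e^0.07 = 1.0725
Risk-neutral probability p = (e^0.07 − 0.7408)/(1.3499 − 0.7408) = 0.3317/0.6090 = 0.5446
Terminal stock prices: S_uu = 91.11, S_ud = 50, S_dd = 27.44
Terminal payoffs (S − K): max(31.11, 0) = 31.11, max(-10, 0) = 0, max(-32.56, 0) = 0
Node u (S = 67.49): V_u = e^(−0.07)·[0.5446·31.1059 + 0.4554·0.0000] = 15.7953
Node d (S = 37.04): V_d = e^(−0.07)·[0.5446·0.0000 + 0.4554·0.0000] = 0.0000
Node 0 (S = 50): V_0 = e^(−0.07)·[0.5446·15.7953 + 0.4554·0.0000] = 8.0207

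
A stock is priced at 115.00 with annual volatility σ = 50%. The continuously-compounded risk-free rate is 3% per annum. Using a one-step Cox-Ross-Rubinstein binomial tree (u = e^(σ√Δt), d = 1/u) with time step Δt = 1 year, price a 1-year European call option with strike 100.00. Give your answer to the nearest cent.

CRR parameters: u = e^(σ√Δt) = e^(0.5·√1) = 1.6487, d = 1/u = 0.6065
Per-period rate: rΔt = 0.03·1 = 0.03, so R = e^0.03 = 1.0305
Risk-neutral probability p = (e^0.03 − 0.6065)/(1.6487 − 0.6065) = 0.4239/1.0422 = 0.4068
Terminal stock prices: S_u = 189.6, S_d = 69.75
Terminal payoffs (S − K): max(89.6, 0) = 89.6, max(-30.25, 0) = 0
Node 0 (S = 115): V_0 = e^(−0.03)·[0.4068·89.6029 + 0.5932·0.0000] = 35.3699

35.37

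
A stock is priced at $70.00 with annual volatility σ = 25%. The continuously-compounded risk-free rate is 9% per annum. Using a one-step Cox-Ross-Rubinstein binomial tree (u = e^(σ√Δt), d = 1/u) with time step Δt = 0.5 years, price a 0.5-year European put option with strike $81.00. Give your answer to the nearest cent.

$8.85

CRR parameters: u = e^(σ√Δt) = e^(0.25·√0.5) = 1.1934, d = 1/u = 0.8380
Per-period rate: rΔt = 0.09·0.5 = 0.045, so R = e^0.045 = 1.0460
Risk-neutral probability p = (e^0.045 − 0.8380)/(1.1934 − 0.8380) = 0.2081/0.3554 = 0.5854
Terminal stock prices: S_u = 83.54, S_d = 58.66
Terminal payoffs (K − S): max(-2.536, 0) = 0, max(22.34, 0) = 22.34
Node 0 (S = 70): V_0 = e^(−0.045)·[0.5854·0.0000 + 0.4146·22.3423] = 8.8549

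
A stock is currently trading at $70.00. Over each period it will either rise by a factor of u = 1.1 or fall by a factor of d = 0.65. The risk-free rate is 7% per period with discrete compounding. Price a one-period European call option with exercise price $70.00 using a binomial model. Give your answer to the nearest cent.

$6.11

Risk-neutral probability p = (1 + 0.07 − 0.65)/(1.1 − 0.65) = 0.4200/0.4500 = 0.9333
Terminal stock prices: S_u = 77, S_d = 45.5
Terminal payoffs (S − K): max(7, 0) = 7, max(-24.5, 0) = 0
Node 0 (S = 70): V_0 = 1/1.07·[0.9333·7.0000 + 0.0667·0.0000] = 6.1059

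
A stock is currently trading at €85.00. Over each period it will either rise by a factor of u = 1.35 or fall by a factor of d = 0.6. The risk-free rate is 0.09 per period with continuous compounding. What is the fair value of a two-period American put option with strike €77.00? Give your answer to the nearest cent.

€9.64

Risk-neutral probability p = (e^0.09 − 0.6)/(1.35 − 0.6) = 0.4942/0.7500 = 0.6589
Terminal stock prices: S_uu = 154.9, S_ud = 68.85, S_dd = 30.6
Terminal payoffs (K − S): max(-77.91, 0) = 0, max(8.15, 0) = 8.15, max(46.4, 0) = 46.4
Node u (S = 114.8): continuation = e^(−0.09)·[0.6589·0.0000 + 0.3411·8.1500] = 2.5407; exercise value = 0.0000 ≤ continuation, so V_u = 2.5407
Node d (S = 51): continuation = e^(−0.09)·[0.6589·8.1500 + 0.3411·46.4000] = 19.3727; exercise value = 26.0000 > continuation, so V_d = 26.0000 (exercise)
Node 0 (S = 85): continuation = e^(−0.09)·[0.6589·2.5407 + 0.3411·26.0000] = 9.6353; exercise value = 0.0000 ≤ continuation, so V_0 = 9.6353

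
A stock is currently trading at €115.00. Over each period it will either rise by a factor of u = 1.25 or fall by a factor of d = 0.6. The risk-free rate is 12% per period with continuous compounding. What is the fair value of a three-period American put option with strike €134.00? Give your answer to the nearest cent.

Risk-neutral probability p = (e^0.12 − 0.6)/(1.25 − 0.6) = 0.5275/0.6500 = 0.8115
Terminal stock prices: S_uuu = 224.6, S_uud = 107.8, S_udd = 51.75, S_ddd = 24.84
Terminal payoffs (K − S): max(-90.61, 0) = 0, max(26.19, 0) = 26.19, max(82.25, 0) = 82.25, max(109.2, 0) = 109.2
Node uu (S = 179.7): continuation = e^(−0.12)·[0.8115·0.0000 + 0.1885·26.1875] = 4.3774; exercise value = 0.0000 ≤ continuation, so V_uu = 4.3774
Node ud (S = 86.25): continuation = e^(−0.12)·[0.8115·26.1875 + 0.1885·82.2500] = 32.5973; exercise value = 47.7500 > continuation, so V_ud = 47.7500 (exercise)
Node dd (S = 41.4): continuation = e^(−0.12)·[0.8115·82.2500 + 0.1885·109.1600] = 77.4473; exercise value = 92.6000 > continuation, so V_dd = 92.6000 (exercise)
Node u (S = 143.8): continuation = e^(−0.12)·[0.8115·4.3774 + 0.1885·47.7500] = 11.1323; exercise value = 0.0000 ≤ continuation, so V_u = 11.1323
Node d (S = 69): continuation = e^(−0.12)·[0.8115·47.7500 + 0.1885·92.6000] = 49.8473; exercise value = 65.0000 > continuation, so V_d = 65.0000 (exercise)
Node 0 (S = 115): continuation = e^(−0.12)·[0.8115·11.1323 + 0.1885·65.0000] = 18.8777; exercise value = 19.0000 > continuation, so V_0 = 19.0000 (exercise)

€19.00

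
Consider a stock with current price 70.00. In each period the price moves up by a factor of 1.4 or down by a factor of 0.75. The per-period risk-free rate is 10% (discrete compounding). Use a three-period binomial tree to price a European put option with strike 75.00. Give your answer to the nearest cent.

Risk-neutral probability p = (1 + 0.1 − 0.75)/(1.4 − 0.75) = 0.3500/0.6500 = 0.5385
Terminal stock prices: S_uuu = 192.1, S_uud = 102.9, S_udd = 55.12, S_ddd = 29.53
Terminal payoffs (K − S): max(-117.1, 0) = 0, max(-27.9, 0) = 0, max(19.88, 0) = 19.88, max(45.47, 0) = 45.47
Node uu (S = 137.2): V_uu = 1/1.1·[0.5385·0.0000 + 0.4615·0.0000] = 0.0000
Node ud (S = 73.5): V_ud = 1/1.1·[0.5385·0.0000 + 0.4615·19.8750] = 8.3392
Node dd (S = 39.38): V_dd = 1/1.1·[0.5385·19.8750 + 0.4615·45.4688] = 28.8068
Node u (S = 98): V_u = 1/1.1·[0.5385·0.0000 + 0.4615·8.3392] = 3.4989
Node d (S = 52.5): V_d = 1/1.1·[0.5385·8.3392 + 0.4615·28.8068] = 16.1689
Node 0 (S = 70): V_0 = 1/1.1·[0.5385·3.4989 + 0.4615·16.1689] = 8.4969

8.50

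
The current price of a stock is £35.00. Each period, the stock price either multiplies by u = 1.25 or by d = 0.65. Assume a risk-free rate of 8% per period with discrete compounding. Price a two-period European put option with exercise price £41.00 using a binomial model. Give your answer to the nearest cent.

£6.18

Risk-neutral probability p = (1 + 0.08 − 0.65)/(1.25 − 0.65) = 0.4300/0.6000 = 0.7167
Terminal stock prices: S_uu = 54.69, S_ud = 28.44, S_dd = 14.79
Terminal payoffs (K − S): max(-13.69, 0) = 0, max(12.56, 0) = 12.56, max(26.21, 0) = 26.21
Node u (S = 43.75): V_u = 1/1.08·[0.7167·0.0000 + 0.2833·12.5625] = 3.2957
Node d (S = 22.75): V_d = 1/1.08·[0.7167·12.5625 + 0.2833·26.2125] = 15.2130
Node 0 (S = 35): V_0 = 1/1.08·[0.7167·3.2957 + 0.2833·15.2130] = 6.1780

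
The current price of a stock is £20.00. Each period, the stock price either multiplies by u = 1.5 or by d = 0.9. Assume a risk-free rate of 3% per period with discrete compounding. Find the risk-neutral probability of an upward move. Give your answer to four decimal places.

Risk-neutral probability p = (1 + 0.03 − 0.9)/(1.5 − 0.9) = 0.1300/0.6000 = 0.2167

p = 0.2167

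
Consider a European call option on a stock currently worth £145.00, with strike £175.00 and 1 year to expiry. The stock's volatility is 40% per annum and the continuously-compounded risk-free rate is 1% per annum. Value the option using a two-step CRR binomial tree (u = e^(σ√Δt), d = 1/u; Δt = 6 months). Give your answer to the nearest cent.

£15.29

CRR parameters: u = e^(σ√Δt) = e^(0.4·√0.5) = 1.3269, d = 1/u = 0.7536
Per-period rate: rΔt = 0.01·0.5 = 0.005, so R = e^0.005 = 1.0050
Risk-neutral probability p = (e^0.005 − 0.7536)/(1.3269 − 0.7536) = 0.2514/0.5733 = 0.4385
Terminal stock prices: S_uu = 255.3, S_ud = 145, S_dd = 82.36
Terminal payoffs (S − K): max(80.29, 0) = 80.29, max(-30, 0) = 0, max(-92.64, 0) = 0
Node u (S = 192.4): V_u = e^(−0.005)·[0.4385·80.2949 + 0.5615·0.0000] = 35.0338
Node d (S = 109.3): V_d = e^(−0.005)·[0.4385·0.0000 + 0.5615·0.0000] = 0.0000
Node 0 (S = 145): V_0 = e^(−0.005)·[0.4385·35.0338 + 0.5615·0.0000] = 15.2857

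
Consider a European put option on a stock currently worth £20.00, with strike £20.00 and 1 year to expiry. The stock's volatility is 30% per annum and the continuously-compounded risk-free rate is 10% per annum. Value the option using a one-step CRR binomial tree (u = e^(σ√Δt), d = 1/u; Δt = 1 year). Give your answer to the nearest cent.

CRR parameters: u = e^(σ√Δt) = e^(0.3·√1) = 1.3499, d = 1/u = 0.7408
Per-period rate: rΔt = 0.1·1 = 0.1, so R = e^0.1 = 1.1052
Risk-neutral probability p = (e^0.1 − 0.7408)/(1.3499 − 0.7408) = 0.3644/0.6090 = 0.5982
Terminal stock prices: S_u = 27, S_d = 14.82
Terminal payoffs (K − S): max(-6.997, 0) = 0, max(5.184, 0) = 5.184
Node 0 (S = 20): V_0 = e^(−0.1)·[0.5982·0.0000 + 0.4018·5.1836] = 1.8844

£1.88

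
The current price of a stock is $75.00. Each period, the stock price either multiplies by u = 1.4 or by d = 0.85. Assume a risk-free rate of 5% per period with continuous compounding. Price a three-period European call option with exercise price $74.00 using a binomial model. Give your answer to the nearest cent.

Risk-neutral probability p = (e^0.05 − 0.85)/(1.4 − 0.85) = 0.2013/0.5500 = 0.3659
Terminal stock prices: S_uuu = 205.8, S_uud = 124.9, S_udd = 75.86, S_ddd = 46.06
Terminal payoffs (S − K): max(131.8, 0) = 131.8, max(50.95, 0) = 50.95, max(1.862, 0) = 1.862, max(-27.94, 0) = 0
Node uu (S = 147): V_uu = e^(−0.05)·[0.3659·131.8000 + 0.6341·50.9500] = 76.6090
Node ud (S = 89.25): V_ud = e^(−0.05)·[0.3659·50.9500 + 0.6341·1.8625] = 18.8590
Node dd (S = 54.19): V_dd = e^(−0.05)·[0.3659·1.8625 + 0.6341·0.0000] = 0.6483
Node u (S = 105): V_u = e^(−0.05)·[0.3659·76.6090 + 0.6341·18.8590] = 38.0420
Node d (S = 63.75): V_d = e^(−0.05)·[0.3659·18.8590 + 0.6341·0.6483] = 6.9559
Node 0 (S = 75): V_0 = e^(−0.05)·[0.3659·38.0420 + 0.6341·6.9559] = 17.4377

$17.44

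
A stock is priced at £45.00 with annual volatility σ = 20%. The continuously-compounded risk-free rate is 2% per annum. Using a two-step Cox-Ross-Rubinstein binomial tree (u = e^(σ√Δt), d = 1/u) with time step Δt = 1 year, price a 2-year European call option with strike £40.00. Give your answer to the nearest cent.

£8.93

CRR parameters: u = e^(σ√Δt) = e^(0.2·√1) = 1.2214, d = 1/u = 0.8187
Per-period rate: rΔt = 0.02·1 = 0.02, so R = e^0.02 = 1.0202
Risk-neutral probability p = (e^0.02 − 0.8187)/(1.2214 − 0.8187) = 0.2015/0.4027 = 0.5003
Terminal stock prices: S_uu = 67.13, S_ud = 45, S_dd = 30.16
Terminal payoffs (S − K): max(27.13, 0) = 27.13, max(5, 0) = 5, max(-9.836, 0) = 0
Node u (S = 54.96): V_u = e^(−0.02)·[0.5003·27.1321 + 0.4997·5.0000] = 15.7552
Node d (S = 36.84): V_d = e^(−0.02)·[0.5003·5.0000 + 0.4997·0.0000] = 2.4521
Node 0 (S = 45): V_0 = e^(−0.02)·[0.5003·15.7552 + 0.4997·2.4521] = 8.9277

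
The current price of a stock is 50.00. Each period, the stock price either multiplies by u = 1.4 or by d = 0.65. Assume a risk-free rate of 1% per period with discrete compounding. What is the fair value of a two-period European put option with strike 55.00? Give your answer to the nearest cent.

13.63

Risk-neutral probability p = (1 + 0.01 − 0.65)/(1.4 − 0.65) = 0.3600/0.7500 = 0.4800
Terminal stock prices: S_uu = 98, S_ud = 45.5, S_dd = 21.13
Terminal payoffs (K − S): max(-43, 0) = 0, max(9.5, 0) = 9.5, max(33.88, 0) = 33.88
Node u (S = 70): V_u = 1/1.01·[0.4800·0.0000 + 0.5200·9.5000] = 4.8911
Node d (S = 32.5): V_d = 1/1.01·[0.4800·9.5000 + 0.5200·33.8750] = 21.9554
Node 0 (S = 50): V_0 = 1/1.01·[0.4800·4.8911 + 0.5200·21.9554] = 13.6283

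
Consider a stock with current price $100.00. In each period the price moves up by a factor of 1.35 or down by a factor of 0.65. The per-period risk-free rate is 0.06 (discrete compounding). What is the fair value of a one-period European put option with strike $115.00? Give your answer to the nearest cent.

$19.54

Risk-neutral probability p = (1 + 0.06 − 0.65)/(1.35 − 0.65) = 0.4100/0.7000 = 0.5857
Terminal stock prices: S_u = 135, S_d = 65
Terminal payoffs (K − S): max(-20, 0) = 0, max(50, 0) = 50
Node 0 (S = 100): V_0 = 1/1.06·[0.5857·0.0000 + 0.4143·50.0000] = 19.5418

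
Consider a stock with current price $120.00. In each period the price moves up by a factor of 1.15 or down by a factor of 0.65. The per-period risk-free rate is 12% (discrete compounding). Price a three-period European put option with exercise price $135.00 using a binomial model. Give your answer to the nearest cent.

Risk-neutral probability p = (1 + 0.12 − 0.65)/(1.15 − 0.65) = 0.4700/0.5000 = 0.9400
Terminal stock prices: S_uuu = 182.5, S_uud = 103.2, S_udd = 58.31, S_ddd = 32.95
Terminal payoffs (K − S): max(-47.5, 0) = 0, max(31.84, 0) = 31.84, max(76.69, 0) = 76.69, max(102, 0) = 102
Node uu (S = 158.7): V_uu = 1/1.12·[0.9400·0.0000 + 0.0600·31.8450] = 1.7060
Node ud (S = 89.7): V_ud = 1/1.12·[0.9400·31.8450 + 0.0600·76.6950] = 30.8357
Node dd (S = 50.7): V_dd = 1/1.12·[0.9400·76.6950 + 0.0600·102.0450] = 69.8357
Node u (S = 138): V_u = 1/1.12·[0.9400·1.7060 + 0.0600·30.8357] = 3.0837
Node d (S = 78): V_d = 1/1.12·[0.9400·30.8357 + 0.0600·69.8357] = 29.6212
Node 0 (S = 120): V_0 = 1/1.12·[0.9400·3.0837 + 0.0600·29.6212] = 4.1750

$4.17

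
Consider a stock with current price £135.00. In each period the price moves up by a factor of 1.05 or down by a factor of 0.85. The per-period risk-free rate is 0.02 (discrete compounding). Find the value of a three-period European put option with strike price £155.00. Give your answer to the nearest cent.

£11.80

Risk-neutral probability p = (1 + 0.02 − 0.85)/(1.05 − 0.85) = 0.1700/0.2000 = 0.8500
Terminal stock prices: S_uuu = 156.3, S_uud = 126.5, S_udd = 102.4, S_ddd = 82.91
Terminal payoffs (K − S): max(-1.279, 0) = 0, max(28.49, 0) = 28.49, max(52.59, 0) = 52.59, max(72.09, 0) = 72.09
Node uu (S = 148.8): V_uu = 1/1.02·[0.8500·0.0000 + 0.1500·28.4881] = 4.1894
Node ud (S = 120.5): V_ud = 1/1.02·[0.8500·28.4881 + 0.1500·52.5856] = 31.4733
Node dd (S = 97.54): V_dd = 1/1.02·[0.8500·52.5856 + 0.1500·72.0931] = 54.4233
Node u (S = 141.8): V_u = 1/1.02·[0.8500·4.1894 + 0.1500·31.4733] = 8.1196
Node d (S = 114.8): V_d = 1/1.02·[0.8500·31.4733 + 0.1500·54.4233] = 34.2312
Node 0 (S = 135): V_0 = 1/1.02·[0.8500·8.1196 + 0.1500·34.2312] = 11.8003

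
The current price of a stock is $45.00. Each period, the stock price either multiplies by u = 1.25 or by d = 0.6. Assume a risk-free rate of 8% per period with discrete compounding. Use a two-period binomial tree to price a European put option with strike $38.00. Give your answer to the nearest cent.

Risk-neutral probability p = (1 + 0.08 − 0.6)/(1.25 − 0.6) = 0.4800/0.6500 = 0.7385
Terminal stock prices: S_uu = 70.31, S_ud = 33.75, S_dd = 16.2
Terminal payoffs (K − S): max(-32.31, 0) = 0, max(4.25, 0) = 4.25, max(21.8, 0) = 21.8
Node u (S = 56.25): V_u = 1/1.08·[0.7385·0.0000 + 0.2615·4.2500] = 1.0292
Node d (S = 27): V_d = 1/1.08·[0.7385·4.2500 + 0.2615·21.8000] = 8.1852
Node 0 (S = 45): V_0 = 1/1.08·[0.7385·1.0292 + 0.2615·8.1852] = 2.6859

$2.69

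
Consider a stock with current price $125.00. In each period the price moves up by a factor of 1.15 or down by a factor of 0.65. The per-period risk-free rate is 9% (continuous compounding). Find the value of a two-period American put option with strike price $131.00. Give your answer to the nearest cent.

$8.19

Risk-neutral probability p = (e^0.09 − 0.65)/(1.15 − 0.65) = 0.4442/0.5000 = 0.8883
Terminal stock prices: S_uu = 165.3, S_ud = 93.44, S_dd = 52.81
Terminal payoffs (K − S): max(-34.31, 0) = 0, max(37.56, 0) = 37.56, max(78.19, 0) = 78.19
Node u (S = 143.8): continuation = e^(−0.09)·[0.8883·0.0000 + 0.1117·37.5625] = 3.8329; exercise value = 0.0000 ≤ continuation, so V_u = 3.8329
Node d (S = 81.25): continuation = e^(−0.09)·[0.8883·37.5625 + 0.1117·78.1875] = 38.4750; exercise value = 49.7500 > continuation, so V_d = 49.7500 (exercise)
Node 0 (S = 125): continuation = e^(−0.09)·[0.8883·3.8329 + 0.1117·49.7500] = 8.1885; exercise value = 6.0000 ≤ continuation, so V_0 = 8.1885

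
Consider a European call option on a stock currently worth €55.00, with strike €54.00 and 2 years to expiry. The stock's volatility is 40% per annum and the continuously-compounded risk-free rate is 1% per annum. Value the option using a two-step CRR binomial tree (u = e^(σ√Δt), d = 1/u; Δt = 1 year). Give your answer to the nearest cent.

€11.94

CRR parameters: u = e^(σ√Δt) = e^(0.4·√1) = 1.4918, d = 1/u = 0.6703
Per-period rate: rΔt = 0.01·1 = 0.01, so R = e^0.01 = 1.0101
Risk-neutral probability p = (e^0.01 − 0.6703)/(1.4918 − 0.6703) = 0.3397/0.8215 = 0.4135
Terminal stock prices: S_uu = 122.4, S_ud = 55, S_dd = 24.71
Terminal payoffs (S − K): max(68.4, 0) = 68.4, max(1, 0) = 1, max(-29.29, 0) = 0
Node u (S = 82.05): V_u = e^(−0.01)·[0.4135·68.4048 + 0.5865·1.0000] = 28.5877
Node d (S = 36.87): V_d = e^(−0.01)·[0.4135·1.0000 + 0.5865·0.0000] = 0.4094
Node 0 (S = 55): V_0 = e^(−0.01)·[0.4135·28.5877 + 0.5865·0.4094] = 11.9424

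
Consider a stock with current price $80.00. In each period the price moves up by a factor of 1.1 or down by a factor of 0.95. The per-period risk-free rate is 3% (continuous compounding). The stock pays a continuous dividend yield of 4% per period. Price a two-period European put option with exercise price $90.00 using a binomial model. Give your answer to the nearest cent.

$11.37

Per-period risk-free factor R = e^0.03 = 1.0305; dividend-adjusted growth = e^(0.03−0.04) = 0.9900.
Risk-neutral probability p = (0.9900 − 0.95)/(1.1 − 0.95) = 0.0400/0.1500 = 0.2670
Terminal stock prices: S_uu = 96.8, S_ud = 83.6, S_dd = 72.2
Terminal payoffs (K − S): max(-6.8, 0) = 0, max(6.4, 0) = 6.4, max(17.8, 0) = 17.8
Node u (S = 88): V_u = e^(−0.03)·[0.2670·0.0000 + 0.7330·6.4000] = 4.5526
Node d (S = 76): V_d = e^(−0.03)·[0.2670·6.4000 + 0.7330·17.8000] = 14.3201
Node 0 (S = 80): V_0 = e^(−0.03)·[0.2670·4.5526 + 0.7330·14.3201] = 11.3660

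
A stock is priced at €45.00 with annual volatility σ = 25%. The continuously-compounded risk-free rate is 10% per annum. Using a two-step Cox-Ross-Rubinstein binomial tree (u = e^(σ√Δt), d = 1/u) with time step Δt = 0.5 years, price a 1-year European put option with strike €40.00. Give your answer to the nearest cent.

CRR parameters: u = e^(σ√Δt) = e^(0.25·√0.5) = 1.1934, d = 1/u = 0.8380
Per-period rate: rΔt = 0.1·0.5 = 0.05, so R = e^0.05 = 1.0513
Risk-neutral probability p = (e^0.05 − 0.8380)/(1.1934 − 0.8380) = 0.2133/0.3554 = 0.6002
Terminal stock prices: S_uu = 64.09, S_ud = 45, S_dd = 31.6
Terminal payoffs (K − S): max(-24.09, 0) = 0, max(-5, 0) = 0, max(8.402, 0) = 8.402
Node u (S = 53.7): V_u = e^(−0.05)·[0.6002·0.0000 + 0.3998·0.0000] = 0.0000
Node d (S = 37.71): V_d = e^(−0.05)·[0.6002·0.0000 + 0.3998·8.4015] = 3.1952
Node 0 (S = 45): V_0 = e^(−0.05)·[0.6002·0.0000 + 0.3998·3.1952] = 1.2152

€1.22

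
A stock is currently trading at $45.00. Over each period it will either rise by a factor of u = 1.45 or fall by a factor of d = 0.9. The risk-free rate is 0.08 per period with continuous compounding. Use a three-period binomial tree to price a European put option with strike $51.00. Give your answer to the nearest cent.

$4.24

Risk-neutral probability p = (e^0.08 − 0.9)/(1.45 − 0.9) = 0.1833/0.5500 = 0.3332
Terminal stock prices: S_uuu = 137.2, S_uud = 85.15, S_udd = 52.85, S_ddd = 32.81
Terminal payoffs (K − S): max(-86.19, 0) = 0, max(-34.15, 0) = 0, max(-1.853, 0) = 0, max(18.19, 0) = 18.19
Node uu (S = 94.61): V_uu = e^(−0.08)·[0.3332·0.0000 + 0.6668·0.0000] = 0.0000
Node ud (S = 58.73): V_ud = e^(−0.08)·[0.3332·0.0000 + 0.6668·0.0000] = 0.0000
Node dd (S = 36.45): V_dd = e^(−0.08)·[0.3332·0.0000 + 0.6668·18.1950] = 11.1988
Node u (S = 65.25): V_u = e^(−0.08)·[0.3332·0.0000 + 0.6668·0.0000] = 0.0000
Node d (S = 40.5): V_d = e^(−0.08)·[0.3332·0.0000 + 0.6668·11.1988] = 6.8927
Node 0 (S = 45): V_0 = e^(−0.08)·[0.3332·0.0000 + 0.6668·6.8927] = 4.2424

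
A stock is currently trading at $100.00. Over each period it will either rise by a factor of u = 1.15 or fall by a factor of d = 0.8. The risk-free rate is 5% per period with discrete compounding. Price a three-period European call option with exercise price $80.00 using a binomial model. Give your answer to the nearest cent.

$32.44

Risk-neutral probability p = (1 + 0.05 − 0.8)/(1.15 − 0.8) = 0.2500/0.3500 = 0.7143
Terminal stock prices: S_uuu = 152.1, S_uud = 105.8, S_udd = 73.6, S_ddd = 51.2
Terminal payoffs (S − K): max(72.09, 0) = 72.09, max(25.8, 0) = 25.8, max(-6.4, 0) = 0, max(-28.8, 0) = 0
Node uu (S = 132.2): V_uu = 1/1.05·[0.7143·72.0875 + 0.2857·25.8000] = 56.0595
Node ud (S = 92): V_ud = 1/1.05·[0.7143·25.8000 + 0.2857·0.0000] = 17.5510
Node dd (S = 64): V_dd = 1/1.05·[0.7143·0.0000 + 0.2857·0.0000] = 0.0000
Node u (S = 115): V_u = 1/1.05·[0.7143·56.0595 + 0.2857·17.5510] = 42.9115
Node d (S = 80): V_d = 1/1.05·[0.7143·17.5510 + 0.2857·0.0000] = 11.9395
Node 0 (S = 100): V_0 = 1/1.05·[0.7143·42.9115 + 0.2857·11.9395] = 32.4403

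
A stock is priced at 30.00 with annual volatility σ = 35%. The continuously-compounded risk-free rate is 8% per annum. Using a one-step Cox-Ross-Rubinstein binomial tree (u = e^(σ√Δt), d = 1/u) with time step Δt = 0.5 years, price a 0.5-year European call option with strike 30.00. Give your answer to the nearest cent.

CRR parameters: u = e^(σ√Δt) = e^(0.35·√0.5) = 1.2808, d = 1/u = 0.7808
Per-period rate: rΔt = 0.08·0.5 = 0.04, so R = e^0.04 = 1.0408
Risk-neutral probability p = (e^0.04 − 0.7808)/(1.2808 − 0.7808) = 0.2601/0.5000 = 0.5201
Terminal stock prices: S_u = 38.42, S_d = 23.42
Terminal payoffs (S − K): max(8.424, 0) = 8.424, max(-6.577, 0) = 0
Node 0 (S = 30): V_0 = e^(−0.04)·[0.5201·8.4241 + 0.4799·0.0000] = 4.2092

4.21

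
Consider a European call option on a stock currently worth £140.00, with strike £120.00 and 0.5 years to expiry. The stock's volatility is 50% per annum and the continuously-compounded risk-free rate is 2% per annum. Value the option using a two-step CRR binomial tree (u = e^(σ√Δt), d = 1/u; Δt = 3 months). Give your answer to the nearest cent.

£31.79

CRR parameters: u = e^(σ√Δt) = e^(0.5·√0.25) = 1.2840, d = 1/u = 0.7788
Per-period rate: rΔt = 0.02·0.25 = 0.005, so R = e^0.005 = 1.0050
Risk-neutral probability p = (e^0.005 − 0.7788)/(1.2840 − 0.7788) = 0.2262/0.5052 = 0.4477
Terminal stock prices: S_uu = 230.8, S_ud = 140, S_dd = 84.91
Terminal payoffs (S − K): max(110.8, 0) = 110.8, max(20, 0) = 20, max(-35.09, 0) = 0
Node u (S = 179.8): V_u = e^(−0.005)·[0.4477·110.8210 + 0.5523·20.0000] = 60.3621
Node d (S = 109): V_d = e^(−0.005)·[0.4477·20.0000 + 0.5523·0.0000] = 8.9102
Node 0 (S = 140): V_0 = e^(−0.005)·[0.4477·60.3621 + 0.5523·8.9102] = 31.7882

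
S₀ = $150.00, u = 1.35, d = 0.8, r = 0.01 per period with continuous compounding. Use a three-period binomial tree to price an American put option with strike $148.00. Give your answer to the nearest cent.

Risk-neutral probability p = (e^0.01 − 0.8)/(1.35 − 0.8) = 0.2101/0.5500 = 0.3819
Terminal stock prices: S_uuu = 369.1, S_uud = 218.7, S_udd = 129.6, S_ddd = 76.8
Terminal payoffs (K − S): max(-221.1, 0) = 0, max(-70.7, 0) = 0, max(18.4, 0) = 18.4, max(71.2, 0) = 71.2
Node uu (S = 273.4): continuation = e^(−0.01)·[0.3819·0.0000 + 0.6181·0.0000] = 0.0000; exercise value = 0.0000 ≤ continuation, so V_uu = 0.0000
Node ud (S = 162): continuation = e^(−0.01)·[0.3819·0.0000 + 0.6181·18.4000] = 11.2597; exercise value = 0.0000 ≤ continuation, so V_ud = 11.2597
Node dd (S = 96): continuation = e^(−0.01)·[0.3819·18.4000 + 0.6181·71.2000] = 50.5274; exercise value = 52.0000 > continuation, so V_dd = 52.0000 (exercise)
Node u (S = 202.5): continuation = e^(−0.01)·[0.3819·0.0000 + 0.6181·11.2597] = 6.8903; exercise value = 0.0000 ≤ continuation, so V_u = 6.8903
Node d (S = 120): continuation = e^(−0.01)·[0.3819·11.2597 + 0.6181·52.0000] = 36.0783; exercise value = 28.0000 ≤ continuation, so V_d = 36.0783
Node 0 (S = 150): continuation = e^(−0.01)·[0.3819·6.8903 + 0.6181·36.0783] = 24.6831; exercise value = 0.0000 ≤ continuation, so V_0 = 24.6831

$24.68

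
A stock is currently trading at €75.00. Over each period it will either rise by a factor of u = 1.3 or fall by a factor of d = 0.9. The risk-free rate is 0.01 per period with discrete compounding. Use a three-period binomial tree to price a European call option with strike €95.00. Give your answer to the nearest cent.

Risk-neutral probability p = (1 + 0.01 − 0.9)/(1.3 − 0.9) = 0.1100/0.4000 = 0.2750
Terminal stock prices: S_uuu = 164.8, S_uud = 114.1, S_udd = 78.98, S_ddd = 54.68
Terminal payoffs (S − K): max(69.78, 0) = 69.78, max(19.08, 0) = 19.08, max(-16.02, 0) = 0, max(-40.32, 0) = 0
Node uu (S = 126.8): V_uu = 1/1.01·[0.2750·69.7750 + 0.7250·19.0750] = 32.6906
Node ud (S = 87.75): V_ud = 1/1.01·[0.2750·19.0750 + 0.7250·0.0000] = 5.1937
Node dd (S = 60.75): V_dd = 1/1.01·[0.2750·0.0000 + 0.7250·0.0000] = 0.0000
Node u (S = 97.5): V_u = 1/1.01·[0.2750·32.6906 + 0.7250·5.1937] = 12.6290
Node d (S = 67.5): V_d = 1/1.01·[0.2750·5.1937 + 0.7250·0.0000] = 1.4141
Node 0 (S = 75): V_0 = 1/1.01·[0.2750·12.6290 + 0.7250·1.4141] = 4.4537

€4.45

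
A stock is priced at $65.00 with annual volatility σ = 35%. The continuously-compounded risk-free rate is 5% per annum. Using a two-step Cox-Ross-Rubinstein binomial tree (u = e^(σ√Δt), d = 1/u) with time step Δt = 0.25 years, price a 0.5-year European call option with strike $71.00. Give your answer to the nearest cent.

CRR parameters: u = e^(σ√Δt) = e^(0.35·√0.25) = 1.1912, d = 1/u = 0.8395
Per-period rate: rΔt = 0.05·0.25 = 0.0125, so R = e^0.0125 = 1.0126
Risk-neutral probability p = (e^0.0125 − 0.8395)/(1.1912 − 0.8395) = 0.1731/0.3518 = 0.4921
Terminal stock prices: S_uu = 92.24, S_ud = 65, S_dd = 45.8
Terminal payoffs (S − K): max(21.24, 0) = 21.24, max(-6, 0) = 0, max(-25.2, 0) = 0
Node u (S = 77.43): V_u = e^(−0.0125)·[0.4921·21.2394 + 0.5079·0.0000] = 10.3224
Node d (S = 54.56): V_d = e^(−0.0125)·[0.4921·0.0000 + 0.5079·0.0000] = 0.0000
Node 0 (S = 65): V_0 = e^(−0.0125)·[0.4921·10.3224 + 0.5079·0.0000] = 5.0167

$5.02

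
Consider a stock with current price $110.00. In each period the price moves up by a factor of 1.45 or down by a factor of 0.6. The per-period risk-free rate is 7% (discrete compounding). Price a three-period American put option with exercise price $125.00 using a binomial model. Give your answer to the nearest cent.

Risk-neutral probability p = (1 + 0.07 − 0.6)/(1.45 − 0.6) = 0.4700/0.8500 = 0.5529
Terminal stock prices: S_uuu = 335.3, S_uud = 138.8, S_udd = 57.42, S_ddd = 23.76
Terminal payoffs (K − S): max(-210.3, 0) = 0, max(-13.76, 0) = 0, max(67.58, 0) = 67.58, max(101.2, 0) = 101.2
Node uu (S = 231.3): continuation = 1/1.07·[0.5529·0.0000 + 0.4471·0.0000] = 0.0000; exercise value = 0.0000 ≤ continuation, so V_uu = 0.0000
Node ud (S = 95.7): continuation = 1/1.07·[0.5529·0.0000 + 0.4471·67.5800] = 28.2357; exercise value = 29.3000 > continuation, so V_ud = 29.3000 (exercise)
Node dd (S = 39.6): continuation = 1/1.07·[0.5529·67.5800 + 0.4471·101.2400] = 77.2224; exercise value = 85.4000 > continuation, so V_dd = 85.4000 (exercise)
Node u (S = 159.5): continuation = 1/1.07·[0.5529·0.0000 + 0.4471·29.3000] = 12.2419; exercise value = 0.0000 ≤ continuation, so V_u = 12.2419
Node d (S = 66): continuation = 1/1.07·[0.5529·29.3000 + 0.4471·85.4000] = 50.8224; exercise value = 59.0000 > continuation, so V_d = 59.0000 (exercise)
Node 0 (S = 110): continuation = 1/1.07·[0.5529·12.2419 + 0.4471·59.0000] = 30.9771; exercise value = 15.0000 ≤ continuation, so V_0 = 30.9771

$30.98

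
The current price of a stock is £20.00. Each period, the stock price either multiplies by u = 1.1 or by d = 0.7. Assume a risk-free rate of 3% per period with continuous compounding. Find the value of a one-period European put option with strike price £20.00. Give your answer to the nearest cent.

Risk-neutral probability p = (e^0.03 − 0.7)/(1.1 − 0.7) = 0.3305/0.4000 = 0.8261
Terminal stock prices: S_u = 22, S_d = 14
Terminal payoffs (K − S): max(-2, 0) = 0, max(6, 0) = 6
Node 0 (S = 20): V_0 = e^(−0.03)·[0.8261·0.0000 + 0.1739·6.0000] = 1.0124

£1.01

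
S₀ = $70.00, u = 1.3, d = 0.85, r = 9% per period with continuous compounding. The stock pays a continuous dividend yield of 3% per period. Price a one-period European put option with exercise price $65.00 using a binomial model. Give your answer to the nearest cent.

$2.66

Per-period risk-free factor R = e^0.09 = 1.0942; dividend-adjusted growth = e^(0.09−0.03) = 1.0618.
Risk-neutral probability p = (1.0618 − 0.85)/(1.3 − 0.85) = 0.2118/0.4500 = 0.4707
Terminal stock prices: S_u = 91, S_d = 59.5
Terminal payoffs (K − S): max(-26, 0) = 0, max(5.5, 0) = 5.5
Node 0 (S = 70): V_0 = e^(−0.09)·[0.4707·0.0000 + 0.5293·5.5000] = 2.6604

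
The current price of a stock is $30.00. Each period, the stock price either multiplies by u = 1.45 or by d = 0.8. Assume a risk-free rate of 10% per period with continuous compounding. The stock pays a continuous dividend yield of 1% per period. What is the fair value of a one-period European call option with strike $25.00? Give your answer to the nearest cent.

$7.58

Per-period risk-free factor R = e^0.1 = 1.1052; dividend-adjusted growth = e^(0.1−0.01) = 1.0942.
Risk-neutral probability p = (1.0942 − 0.8)/(1.45 − 0.8) = 0.2942/0.6500 = 0.4526
Terminal stock prices: S_u = 43.5, S_d = 24
Terminal payoffs (S − K): max(18.5, 0) = 18.5, max(-1, 0) = 0
Node 0 (S = 30): V_0 = e^(−0.1)·[0.4526·18.5000 + 0.5474·0.0000] = 7.5759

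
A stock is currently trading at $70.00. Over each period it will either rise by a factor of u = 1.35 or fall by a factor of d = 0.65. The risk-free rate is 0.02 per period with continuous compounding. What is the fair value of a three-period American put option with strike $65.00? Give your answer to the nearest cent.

$13.10

Risk-neutral probability p = (e^0.02 − 0.65)/(1.35 − 0.65) = 0.3702/0.7000 = 0.5289
Terminal stock prices: S_uuu = 172.2, S_uud = 82.92, S_udd = 39.93, S_ddd = 19.22
Terminal payoffs (K − S): max(-107.2, 0) = 0, max(-17.92, 0) = 0, max(25.07, 0) = 25.07, max(45.78, 0) = 45.78
Node uu (S = 127.6): continuation = e^(−0.02)·[0.5289·0.0000 + 0.4711·0.0000] = 0.0000; exercise value = 0.0000 ≤ continuation, so V_uu = 0.0000
Node ud (S = 61.43): continuation = e^(−0.02)·[0.5289·0.0000 + 0.4711·25.0737] = 11.5794; exercise value = 3.5750 ≤ continuation, so V_ud = 11.5794
Node dd (S = 29.58): continuation = e^(−0.02)·[0.5289·25.0737 + 0.4711·45.7763] = 34.1379; exercise value = 35.4250 > continuation, so V_dd = 35.4250 (exercise)
Node u (S = 94.5): continuation = e^(−0.02)·[0.5289·0.0000 + 0.4711·11.5794] = 5.3475; exercise value = 0.0000 ≤ continuation, so V_u = 5.3475
Node d (S = 45.5): continuation = e^(−0.02)·[0.5289·11.5794 + 0.4711·35.4250] = 22.3623; exercise value = 19.5000 ≤ continuation, so V_d = 22.3623
Node 0 (S = 70): continuation = e^(−0.02)·[0.5289·5.3475 + 0.4711·22.3623] = 13.0992; exercise value = 0.0000 ≤ continuation, so V_0 = 13.0992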